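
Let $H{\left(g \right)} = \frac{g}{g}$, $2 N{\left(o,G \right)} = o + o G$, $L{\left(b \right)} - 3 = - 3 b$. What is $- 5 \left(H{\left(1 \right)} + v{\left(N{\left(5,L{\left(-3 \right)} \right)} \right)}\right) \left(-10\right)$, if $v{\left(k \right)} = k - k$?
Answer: $50$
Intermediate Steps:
$L{\left(b \right)} = 3 - 3 b$
$N{\left(o,G \right)} = \frac{o}{2} + \frac{G o}{2}$ ($N{\left(o,G \right)} = \frac{o + o G}{2} = \frac{o + G o}{2} = \frac{o}{2} + \frac{G o}{2}$)
$v{\left(k \right)} = 0$
$H{\left(g \right)} = 1$
$- 5 \left(H{\left(1 \right)} + v{\left(N{\left(5,L{\left(-3 \right)} \right)} \right)}\right) \left(-10\right) = - 5 \left(1 + 0\right) \left(-10\right) = \left(-5\right) 1 \left(-10\right) = \left(-5\right) \left(-10\right) = 50$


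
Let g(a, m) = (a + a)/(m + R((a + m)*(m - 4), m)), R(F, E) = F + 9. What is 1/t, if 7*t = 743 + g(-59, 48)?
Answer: 2989/317379 ≈ 0.0094178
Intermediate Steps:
R(F, E) = 9 + F
g(a, m) = 2*a/(9 + m + (-4 + m)*(a + m)) (g(a, m) = (a + a)/(m + (9 + (a + m)*(m - 4))) = (2*a)/(m + (9 + (a + m)*(-4 + m))) = (2*a)/(m + (9 + (-4 + m)*(a + m))) = (2*a)/(9 + m + (-4 + m)*(a + m)) = 2*a/(9 + m + (-4 + m)*(a + m)))
t = 317379/2989 (t = (743 + 2*(-59)/(9 + 48**2 - 4*(-59) - 3*48 - 59*48))/7 = (743 + 2*(-59)/(9 + 2304 + 236 - 144 - 2832))/7 = (743 + 2*(-59)/(-427))/7 = (743 + 2*(-59)*(-1/427))/7 = (743 + 118/427)/7 = (1/7)*(317379/427) = 317379/2989 ≈ 106.18)
1/t = 1/(317379/2989) = 2989/317379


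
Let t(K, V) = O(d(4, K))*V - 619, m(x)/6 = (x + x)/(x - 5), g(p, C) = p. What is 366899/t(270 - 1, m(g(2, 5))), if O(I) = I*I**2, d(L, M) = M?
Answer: -366899/155721491 ≈ -0.0023561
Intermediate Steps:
O(I) = I**3
m(x) = 12*x/(-5 + x) (m(x) = 6*((x + x)/(x - 5)) = 6*((2*x)/(-5 + x)) = 6*(2*x/(-5 + x)) = 12*x/(-5 + x))
t(K, V) = -619 + V*K**3 (t(K, V) = K**3*V - 619 = V*K**3 - 619 = -619 + V*K**3)
366899/t(270 - 1, m(g(2, 5))) = 366899/(-619 + (12*2/(-5 + 2))*(270 - 1)**3) = 366899/(-619 + (12*2/(-3))*269**3) = 366899/(-619 + (12*2*(-1/3))*19465109) = 366899/(-619 - 8*19465109) = 366899/(-619 - 155720872) = 366899/(-155721491) = 366899*(-1/155721491) = -366899/155721491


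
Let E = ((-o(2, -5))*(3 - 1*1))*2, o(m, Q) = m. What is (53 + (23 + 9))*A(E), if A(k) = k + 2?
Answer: -510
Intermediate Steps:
E = -8 (E = ((-1*2)*(3 - 1*1))*2 = -2*(3 - 1)*2 = -2*2*2 = -4*2 = -8)
A(k) = 2 + k
(53 + (23 + 9))*A(E) = (53 + (23 + 9))*(2 - 8) = (53 + 32)*(-6) = 85*(-6) = -510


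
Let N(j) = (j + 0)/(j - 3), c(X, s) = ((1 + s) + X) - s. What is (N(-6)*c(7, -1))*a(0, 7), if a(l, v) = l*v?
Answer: 0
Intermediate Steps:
c(X, s) = 1 + X (c(X, s) = (1 + X + s) - s = 1 + X)
N(j) = j/(-3 + j)
(N(-6)*c(7, -1))*a(0, 7) = ((-6/(-3 - 6))*(1 + 7))*(0*7) = (-6/(-9)*8)*0 = (-6*(-⅑)*8)*0 = ((⅔)*8)*0 = (16/3)*0 = 0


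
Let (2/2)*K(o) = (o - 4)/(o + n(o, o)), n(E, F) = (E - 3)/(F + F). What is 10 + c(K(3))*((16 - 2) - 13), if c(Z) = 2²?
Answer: 14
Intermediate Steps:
n(E, F) = (-3 + E)/(2*F) (n(E, F) = (-3 + E)/((2*F)) = (-3 + E)*(1/(2*F)) = (-3 + E)/(2*F))
K(o) = (-4 + o)/(o + (-3 + o)/(2*o)) (K(o) = (o - 4)/(o + (-3 + o)/(2*o)) = (-4 + o)/(o + (-3 + o)/(2*o)))
c(Z) = 4
10 + c(K(3))*((16 - 2) - 13) = 10 + 4*((16 - 2) - 13) = 10 + 4*(14 - 13) = 10 + 4*1 = 10 + 4 = 14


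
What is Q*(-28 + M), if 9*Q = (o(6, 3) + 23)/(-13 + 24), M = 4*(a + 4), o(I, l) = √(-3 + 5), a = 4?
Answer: 92/99 + 4*√2/99 ≈ 0.98643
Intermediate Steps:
o(I, l) = √2
M = 32 (M = 4*(4 + 4) = 4*8 = 32)
Q = 23/99 + √2/99 (Q = ((√2 + 23)/(-13 + 24))/9 = ((23 + √2)/11)/9 = ((23 + √2)*(1/11))/9 = (23/11 + √2/11)/9 = 23/99 + √2/99 ≈ 0.24661)
Q*(-28 + M) = (23/99 + √2/99)*(-28 + 32) = (23/99 + √2/99)*4 = 92/99 + 4*√2/99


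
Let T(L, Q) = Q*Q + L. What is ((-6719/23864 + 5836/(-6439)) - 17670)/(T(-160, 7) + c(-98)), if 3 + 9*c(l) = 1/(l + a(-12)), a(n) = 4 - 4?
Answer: 1197473744240865/7544490043156 ≈ 158.72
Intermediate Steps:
a(n) = 0
c(l) = -1/3 + 1/(9*l) (c(l) = -1/3 + 1/(9*(l + 0)) = -1/3 + 1/(9*l))
T(L, Q) = L + Q**2 (T(L, Q) = Q**2 + L = L + Q**2)
((-6719/23864 + 5836/(-6439)) - 17670)/(T(-160, 7) + c(-98)) = ((-6719/23864 + 5836/(-6439)) - 17670)/((-160 + 7**2) + (1/9)*(1 - 3*(-98))/(-98)) = ((-6719*1/23864 + 5836*(-1/6439)) - 17670)/((-160 + 49) + (1/9)*(-1/98)*(1 + 294)) = ((-6719/23864 - 5836/6439) - 17670)/(-111 + (1/9)*(-1/98)*295) = (-182533945/153660296 - 17670)/(-111 - 295/882) = -2715359964265/(153660296*(-98197/882)) = -2715359964265/153660296*(-882/98197) = 1197473744240865/7544490043156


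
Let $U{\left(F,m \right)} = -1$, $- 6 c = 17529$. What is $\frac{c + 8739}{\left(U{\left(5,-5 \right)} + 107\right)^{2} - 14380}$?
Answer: $- \frac{11635}{6288} \approx -1.8503$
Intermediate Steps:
$c = - \frac{5843}{2}$ ($c = \left(- \frac{1}{6}\right) 17529 = - \frac{5843}{2} \approx -2921.5$)
$\frac{c + 8739}{\left(U{\left(5,-5 \right)} + 107\right)^{2} - 14380} = \frac{- \frac{5843}{2} + 8739}{\left(-1 + 107\right)^{2} - 14380} = \frac{11635}{2 \left(106^{2} - 14380\right)} = \frac{11635}{2 \left(11236 - 14380\right)} = \frac{11635}{2 \left(-3144\right)} = \frac{11635}{2} \left(- \frac{1}{3144}\right) = - \frac{11635}{6288}$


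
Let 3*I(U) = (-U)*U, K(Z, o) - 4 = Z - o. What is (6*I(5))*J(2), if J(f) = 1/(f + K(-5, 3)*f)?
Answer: 25/3 ≈ 8.3333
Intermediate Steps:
K(Z, o) = 4 + Z - o (K(Z, o) = 4 + (Z - o) = 4 + Z - o)
J(f) = -1/(3*f) (J(f) = 1/(f + (4 - 5 - 1*3)*f) = 1/(f + (4 - 5 - 3)*f) = 1/(f - 4*f) = 1/(-3*f) = -1/(3*f))
I(U) = -U²/3 (I(U) = ((-U)*U)/3 = (-U²)/3 = -U²/3)
(6*I(5))*J(2) = (6*(-⅓*5²))*(-⅓/2) = (6*(-⅓*25))*(-⅓*½) = (6*(-25/3))*(-⅙) = -50*(-⅙) = 25/3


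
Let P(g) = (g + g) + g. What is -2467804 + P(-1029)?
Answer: -2470891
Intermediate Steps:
P(g) = 3*g (P(g) = 2*g + g = 3*g)
-2467804 + P(-1029) = -2467804 + 3*(-1029) = -2467804 - 3087 = -2470891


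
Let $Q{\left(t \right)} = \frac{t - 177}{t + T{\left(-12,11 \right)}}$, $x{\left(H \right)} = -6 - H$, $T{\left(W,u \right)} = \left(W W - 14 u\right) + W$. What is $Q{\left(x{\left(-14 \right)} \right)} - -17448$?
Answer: $\frac{244441}{14} \approx 17460.0$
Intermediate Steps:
$T{\left(W,u \right)} = W + W^{2} - 14 u$ ($T{\left(W,u \right)} = \left(W^{2} - 14 u\right) + W = W + W^{2} - 14 u$)
$Q{\left(t \right)} = \frac{-177 + t}{-22 + t}$ ($Q{\left(t \right)} = \frac{t - 177}{t - \left(166 - 144\right)} = \frac{-177 + t}{t - 22} = \frac{-177 + t}{-22 + t}$)
$Q{\left(x{\left(-14 \right)} \right)} - -17448 = \frac{-177 - -8}{-22 - -8} - -17448 = \frac{-177 + \left(-6 + 14\right)}{-22 + \left(-6 + 14\right)} + 17448 = \frac{-177 + 8}{-22 + 8} + 17448 = \frac{1}{-14} \left(-169\right) + 17448 = \left(- \frac{1}{14}\right) \left(-169\right) + 17448 = \frac{169}{14} + 17448 = \frac{244441}{14}$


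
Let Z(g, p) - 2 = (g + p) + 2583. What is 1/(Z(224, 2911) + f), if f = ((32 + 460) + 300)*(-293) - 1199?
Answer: -1/227535 ≈ -4.3949e-6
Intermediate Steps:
Z(g, p) = 2585 + g + p (Z(g, p) = 2 + ((g + p) + 2583) = 2 + (2583 + g + p) = 2585 + g + p)
f = -233255 (f = (492 + 300)*(-293) - 1199 = 792*(-293) - 1199 = -232056 - 1199 = -233255)
1/(Z(224, 2911) + f) = 1/((2585 + 224 + 2911) - 233255) = 1/(5720 - 233255) = 1/(-227535) = -1/227535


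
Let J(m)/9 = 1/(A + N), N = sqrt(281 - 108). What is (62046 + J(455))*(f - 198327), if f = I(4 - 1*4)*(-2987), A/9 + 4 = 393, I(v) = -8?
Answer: -132652539573146307/12256828 + 1569879*sqrt(173)/12256828 ≈ -1.0823e+10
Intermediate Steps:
A = 3501 (A = -36 + 9*393 = -36 + 3537 = 3501)
N = sqrt(173) ≈ 13.153
J(m) = 9/(3501 + sqrt(173))
f = 23896 (f = -8*(-2987) = 23896)
(62046 + J(455))*(f - 198327) = (62046 + (31509/12256828 - 9*sqrt(173)/12256828))*(23896 - 198327) = (760487181597/12256828 - 9*sqrt(173)/12256828)*(-174431) = -132652539573146307/12256828 + 1569879*sqrt(173)/12256828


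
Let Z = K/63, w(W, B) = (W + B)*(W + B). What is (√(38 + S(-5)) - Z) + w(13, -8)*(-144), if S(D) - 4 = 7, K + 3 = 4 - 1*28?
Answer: -25148/7 ≈ -3592.6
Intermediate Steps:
K = -27 (K = -3 + (4 - 1*28) = -3 + (4 - 28) = -3 - 24 = -27)
w(W, B) = (B + W)² (w(W, B) = (B + W)*(B + W) = (B + W)²)
S(D) = 11 (S(D) = 4 + 7 = 11)
Z = -3/7 (Z = -27/63 = -27*1/63 = -3/7 ≈ -0.42857)
(√(38 + S(-5)) - Z) + w(13, -8)*(-144) = (√(38 + 11) - 1*(-3/7)) + (-8 + 13)²*(-144) = (√49 + 3/7) + 5²*(-144) = (7 + 3/7) + 25*(-144) = 52/7 - 3600 = -25148/7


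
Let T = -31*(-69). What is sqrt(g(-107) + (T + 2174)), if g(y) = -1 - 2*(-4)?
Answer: 12*sqrt(30) ≈ 65.727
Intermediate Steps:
g(y) = 7 (g(y) = -1 + 8 = 7)
T = 2139
sqrt(g(-107) + (T + 2174)) = sqrt(7 + (2139 + 2174)) = sqrt(7 + 4313) = sqrt(4320) = 12*sqrt(30)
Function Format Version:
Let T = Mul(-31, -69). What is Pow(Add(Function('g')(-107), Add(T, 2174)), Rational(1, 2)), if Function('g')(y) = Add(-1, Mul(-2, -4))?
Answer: Mul(12, Pow(30, Rational(1, 2))) ≈ 65.727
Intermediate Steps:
Function('g')(y) = 7 (Function('g')(y) = Add(-1, 8) = 7)
T = 2139
Pow(Add(Function('g')(-107), Add(T, 2174)), Rational(1, 2)) = Pow(Add(7, Add(2139, 2174)), Rational(1, 2)) = Pow(Add(7, 4313), Rational(1, 2)) = Pow(4320, Rational(1, 2)) = Mul(12, Pow(30, Rational(1, 2)))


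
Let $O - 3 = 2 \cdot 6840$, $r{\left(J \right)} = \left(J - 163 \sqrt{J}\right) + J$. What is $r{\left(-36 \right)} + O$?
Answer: $13611 - 978 i \approx 13611.0 - 978.0 i$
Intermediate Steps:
$r{\left(J \right)} = - 163 \sqrt{J} + 2 J$
$O = 13683$ ($O = 3 + 2 \cdot 6840 = 3 + 13680 = 13683$)
$r{\left(-36 \right)} + O = \left(- 163 \sqrt{-36} + 2 \left(-36\right)\right) + 13683 = \left(- 163 \cdot 6 i - 72\right) + 13683 = \left(- 978 i - 72\right) + 13683 = \left(-72 - 978 i\right) + 13683 = 13611 - 978 i$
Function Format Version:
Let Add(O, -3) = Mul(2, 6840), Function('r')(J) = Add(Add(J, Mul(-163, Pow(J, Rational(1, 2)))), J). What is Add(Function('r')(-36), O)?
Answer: Add(13611, Mul(-978, I)) ≈ Add(13611., Mul(-978.00, I))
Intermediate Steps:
Function('r')(J) = Add(Mul(-163, Pow(J, Rational(1, 2))), Mul(2, J))
O = 13683 (O = Add(3, Mul(2, 6840)) = Add(3, 13680) = 13683)
Add(Function('r')(-36), O) = Add(Add(Mul(-163, Pow(-36, Rational(1, 2))), Mul(2, -36)), 13683) = Add(Add(Mul(-163, Mul(6, I)), -72), 13683) = Add(Add(Mul(-978, I), -72), 13683) = Add(Add(-72, Mul(-978, I)), 13683) = Add(13611, Mul(-978, I))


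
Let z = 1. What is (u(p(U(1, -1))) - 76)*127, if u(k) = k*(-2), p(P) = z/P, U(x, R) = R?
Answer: -9398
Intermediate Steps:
p(P) = 1/P
u(k) = -2*k
(u(p(U(1, -1))) - 76)*127 = (-2/(-1) - 76)*127 = (-2*(-1) - 76)*127 = (2 - 76)*127 = -74*127 = -9398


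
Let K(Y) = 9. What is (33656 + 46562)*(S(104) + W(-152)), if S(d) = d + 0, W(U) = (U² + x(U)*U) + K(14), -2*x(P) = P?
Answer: 935742970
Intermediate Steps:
x(P) = -P/2
W(U) = 9 + U²/2 (W(U) = (U² + (-U/2)*U) + 9 = (U² - U²/2) + 9 = U²/2 + 9 = 9 + U²/2)
S(d) = d
(33656 + 46562)*(S(104) + W(-152)) = (33656 + 46562)*(104 + (9 + (½)*(-152)²)) = 80218*(104 + (9 + (½)*23104)) = 80218*(104 + (9 + 11552)) = 80218*(104 + 11561) = 80218*11665 = 935742970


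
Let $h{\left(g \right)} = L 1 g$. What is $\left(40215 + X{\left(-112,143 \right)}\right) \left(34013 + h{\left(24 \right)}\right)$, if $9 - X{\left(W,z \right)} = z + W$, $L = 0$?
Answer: $1367084509$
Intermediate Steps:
$h{\left(g \right)} = 0$ ($h{\left(g \right)} = 0 \cdot 1 g = 0 g = 0$)
$X{\left(W,z \right)} = 9 - W - z$ ($X{\left(W,z \right)} = 9 - \left(z + W\right) = 9 - \left(W + z\right) = 9 - W - z$)
$\left(40215 + X{\left(-112,143 \right)}\right) \left(34013 + h{\left(24 \right)}\right) = \left(40215 - 22\right) \left(34013 + 0\right) = \left(40215 + \left(9 + 112 - 143\right)\right) 34013 = \left(40215 - 22\right) 34013 = 40193 \cdot 34013 = 1367084509$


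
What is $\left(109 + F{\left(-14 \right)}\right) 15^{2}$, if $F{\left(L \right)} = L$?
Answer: $21375$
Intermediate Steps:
$\left(109 + F{\left(-14 \right)}\right) 15^{2} = \left(109 - 14\right) 15^{2} = 95 \cdot 225 = 21375$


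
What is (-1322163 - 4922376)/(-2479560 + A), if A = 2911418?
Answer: -892077/61694 ≈ -14.460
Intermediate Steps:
(-1322163 - 4922376)/(-2479560 + A) = (-1322163 - 4922376)/(-2479560 + 2911418) = -6244539/431858 = -6244539*1/431858 = -892077/61694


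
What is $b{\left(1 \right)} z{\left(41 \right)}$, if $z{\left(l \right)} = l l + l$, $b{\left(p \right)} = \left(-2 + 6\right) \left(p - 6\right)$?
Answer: $-34440$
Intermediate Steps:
$b{\left(p \right)} = -24 + 4 p$ ($b{\left(p \right)} = 4 \left(-6 + p\right) = -24 + 4 p$)
$z{\left(l \right)} = l + l^{2}$ ($z{\left(l \right)} = l^{2} + l = l + l^{2}$)
$b{\left(1 \right)} z{\left(41 \right)} = \left(-24 + 4 \cdot 1\right) 41 \left(1 + 41\right) = \left(-24 + 4\right) 41 \cdot 42 = \left(-20\right) 1722 = -34440$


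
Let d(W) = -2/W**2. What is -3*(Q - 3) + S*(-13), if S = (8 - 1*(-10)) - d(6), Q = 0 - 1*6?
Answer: -3739/18 ≈ -207.72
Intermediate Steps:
Q = -6 (Q = 0 - 6 = -6)
d(W) = -2/W**2
S = 325/18 (S = (8 - 1*(-10)) - (-2)/6**2 = (8 + 10) - (-2)/36 = 18 - 1*(-1/18) = 18 + 1/18 = 325/18 ≈ 18.056)
-3*(Q - 3) + S*(-13) = -3*(-6 - 3) + (325/18)*(-13) = -3*(-9) - 4225/18 = 27 - 4225/18 = -3739/18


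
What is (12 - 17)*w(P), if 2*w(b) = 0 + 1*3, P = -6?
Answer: -15/2 ≈ -7.5000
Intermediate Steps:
w(b) = 3/2 (w(b) = (0 + 1*3)/2 = (0 + 3)/2 = (½)*3 = 3/2)
(12 - 17)*w(P) = (12 - 17)*(3/2) = -5*3/2 = -15/2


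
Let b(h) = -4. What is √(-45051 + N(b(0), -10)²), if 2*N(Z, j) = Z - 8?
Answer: I*√45015 ≈ 212.17*I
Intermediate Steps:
N(Z, j) = -4 + Z/2 (N(Z, j) = (Z - 8)/2 = (-8 + Z)/2 = -4 + Z/2)
√(-45051 + N(b(0), -10)²) = √(-45051 + (-4 + (½)*(-4))²) = √(-45051 + (-4 - 2)²) = √(-45051 + (-6)²) = √(-45051 + 36) = √(-45015) = I*√45015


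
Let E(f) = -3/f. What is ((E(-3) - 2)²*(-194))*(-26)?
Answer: 5044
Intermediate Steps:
((E(-3) - 2)²*(-194))*(-26) = ((-3/(-3) - 2)²*(-194))*(-26) = ((-3*(-⅓) - 2)²*(-194))*(-26) = ((1 - 2)²*(-194))*(-26) = ((-1)²*(-194))*(-26) = (1*(-194))*(-26) = -194*(-26) = 5044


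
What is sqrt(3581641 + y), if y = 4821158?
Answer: sqrt(8402799) ≈ 2898.8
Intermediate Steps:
sqrt(3581641 + y) = sqrt(3581641 + 4821158) = sqrt(8402799)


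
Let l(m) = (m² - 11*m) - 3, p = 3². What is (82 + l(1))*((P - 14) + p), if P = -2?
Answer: -483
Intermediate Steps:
p = 9
l(m) = -3 + m² - 11*m
(82 + l(1))*((P - 14) + p) = (82 + (-3 + 1² - 11*1))*((-2 - 14) + 9) = (82 + (-3 + 1 - 11))*(-16 + 9) = (82 - 13)*(-7) = 69*(-7) = -483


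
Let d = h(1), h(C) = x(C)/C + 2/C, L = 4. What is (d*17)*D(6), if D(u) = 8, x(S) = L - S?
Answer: 680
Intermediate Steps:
x(S) = 4 - S
h(C) = 2/C + (4 - C)/C (h(C) = (4 - C)/C + 2/C = 2/C + (4 - C)/C)
d = 5 (d = (6 - 1*1)/1 = 1*(6 - 1) = 1*5 = 5)
(d*17)*D(6) = (5*17)*8 = 85*8 = 680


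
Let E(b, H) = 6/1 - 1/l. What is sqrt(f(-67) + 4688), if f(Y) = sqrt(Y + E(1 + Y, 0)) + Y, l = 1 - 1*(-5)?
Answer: sqrt(166356 + 6*I*sqrt(2202))/6 ≈ 67.978 + 0.057525*I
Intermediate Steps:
l = 6 (l = 1 + 5 = 6)
E(b, H) = 35/6 (E(b, H) = 6/1 - 1/6 = 6*1 - 1*1/6 = 6 - 1/6 = 35/6)
f(Y) = Y + sqrt(35/6 + Y) (f(Y) = sqrt(Y + 35/6) + Y = sqrt(35/6 + Y) + Y = Y + sqrt(35/6 + Y))
sqrt(f(-67) + 4688) = sqrt((-67 + sqrt(210 + 36*(-67))/6) + 4688) = sqrt((-67 + sqrt(210 - 2412)/6) + 4688) = sqrt((-67 + sqrt(-2202)/6) + 4688) = sqrt((-67 + (I*sqrt(2202))/6) + 4688) = sqrt((-67 + I*sqrt(2202)/6) + 4688) = sqrt(4621 + I*sqrt(2202)/6)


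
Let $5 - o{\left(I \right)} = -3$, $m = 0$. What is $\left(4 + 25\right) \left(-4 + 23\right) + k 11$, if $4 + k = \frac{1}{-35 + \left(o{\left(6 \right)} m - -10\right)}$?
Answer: $\frac{12664}{25} \approx 506.56$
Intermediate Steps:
$o{\left(I \right)} = 8$ ($o{\left(I \right)} = 5 - -3 = 5 + 3 = 8$)
$k = - \frac{101}{25}$ ($k = -4 + \frac{1}{-35 + \left(8 \cdot 0 - -10\right)} = -4 + \frac{1}{-35 + \left(0 + 10\right)} = -4 + \frac{1}{-35 + 10} = -4 + \frac{1}{-25} = -4 - \frac{1}{25} = - \frac{101}{25} \approx -4.04$)
$\left(4 + 25\right) \left(-4 + 23\right) + k 11 = \left(4 + 25\right) \left(-4 + 23\right) - \frac{1111}{25} = 29 \cdot 19 - \frac{1111}{25} = 551 - \frac{1111}{25} = \frac{12664}{25}$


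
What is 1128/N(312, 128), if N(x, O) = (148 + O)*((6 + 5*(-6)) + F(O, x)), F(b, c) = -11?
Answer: -94/805 ≈ -0.11677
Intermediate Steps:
N(x, O) = -5180 - 35*O (N(x, O) = (148 + O)*((6 + 5*(-6)) - 11) = (148 + O)*((6 - 30) - 11) = (148 + O)*(-24 - 11) = (148 + O)*(-35) = -5180 - 35*O)
1128/N(312, 128) = 1128/(-5180 - 35*128) = 1128/(-5180 - 4480) = 1128/(-9660) = 1128*(-1/9660) = -94/805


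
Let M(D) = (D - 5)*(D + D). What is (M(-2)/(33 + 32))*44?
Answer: 1232/65 ≈ 18.954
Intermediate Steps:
M(D) = 2*D*(-5 + D) (M(D) = (-5 + D)*(2*D) = 2*D*(-5 + D))
(M(-2)/(33 + 32))*44 = ((2*(-2)*(-5 - 2))/(33 + 32))*44 = ((2*(-2)*(-7))/65)*44 = (28*(1/65))*44 = (28/65)*44 = 1232/65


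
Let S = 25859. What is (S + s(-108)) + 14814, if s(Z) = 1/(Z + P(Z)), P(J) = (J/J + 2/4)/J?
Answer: 316313849/7777 ≈ 40673.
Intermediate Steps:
P(J) = 3/(2*J) (P(J) = (1 + 2*(1/4))/J = (1 + 1/2)/J = 3/(2*J))
s(Z) = 1/(Z + 3/(2*Z))
(S + s(-108)) + 14814 = (25859 + 2*(-108)/(3 + 2*(-108)**2)) + 14814 = (25859 + 2*(-108)/(3 + 2*11664)) + 14814 = (25859 + 2*(-108)/(3 + 23328)) + 14814 = (25859 + 2*(-108)/23331) + 14814 = (25859 + 2*(-108)*(1/23331)) + 14814 = (25859 - 72/7777) + 14814 = 201105371/7777 + 14814 = 316313849/7777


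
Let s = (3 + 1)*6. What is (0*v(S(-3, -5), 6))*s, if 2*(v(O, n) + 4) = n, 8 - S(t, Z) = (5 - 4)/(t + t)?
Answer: 0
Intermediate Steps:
S(t, Z) = 8 - 1/(2*t) (S(t, Z) = 8 - (5 - 4)/(t + t) = 8 - 1/(2*t))
v(O, n) = -4 + n/2
s = 24 (s = 4*6 = 24)
(0*v(S(-3, -5), 6))*s = (0*(-4 + (1/2)*6))*24 = (0*(-4 + 3))*24 = (0*(-1))*24 = 0*24 = 0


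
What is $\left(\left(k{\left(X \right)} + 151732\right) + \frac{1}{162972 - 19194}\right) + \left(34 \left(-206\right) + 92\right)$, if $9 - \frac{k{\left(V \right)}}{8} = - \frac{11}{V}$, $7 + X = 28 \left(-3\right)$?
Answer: $\frac{1895725007443}{13083798} \approx 1.4489 \cdot 10^{5}$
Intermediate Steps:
$X = -91$ ($X = -7 + 28 \left(-3\right) = -7 - 84 = -91$)
$k{\left(V \right)} = 72 + \frac{88}{V}$ ($k{\left(V \right)} = 72 - 8 \left(- \frac{11}{V}\right) = 72 + \frac{88}{V}$)
$\left(\left(k{\left(X \right)} + 151732\right) + \frac{1}{162972 - 19194}\right) + \left(34 \left(-206\right) + 92\right) = \left(\left(\left(72 + \frac{88}{-91}\right) + 151732\right) + \frac{1}{162972 - 19194}\right) + \left(34 \left(-206\right) + 92\right) = \left(\left(\left(72 + 88 \left(- \frac{1}{91}\right)\right) + 151732\right) + \frac{1}{162972 - 19194}\right) + \left(-7004 + 92\right) = \left(\left(\left(72 - \frac{88}{91}\right) + 151732\right) + \frac{1}{143778}\right) - 6912 = \left(\left(\frac{6464}{91} + 151732\right) + \frac{1}{143778}\right) - 6912 = \left(\frac{13814076}{91} + \frac{1}{143778}\right) - 6912 = \frac{1986160219219}{13083798} - 6912 = \frac{1895725007443}{13083798}$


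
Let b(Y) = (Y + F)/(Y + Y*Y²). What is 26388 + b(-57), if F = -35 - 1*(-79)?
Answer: 376029001/14250 ≈ 26388.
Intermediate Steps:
F = 44 (F = -35 + 79 = 44)
b(Y) = (44 + Y)/(Y + Y³) (b(Y) = (Y + 44)/(Y + Y*Y²) = (44 + Y)/(Y + Y³))
26388 + b(-57) = 26388 + (44 - 57)/(-57 + (-57)³) = 26388 - 13/(-57 - 185193) = 26388 - 13/(-185250) = 26388 - 1/185250*(-13) = 26388 + 1/14250 = 376029001/14250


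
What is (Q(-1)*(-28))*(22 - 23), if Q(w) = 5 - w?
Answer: 168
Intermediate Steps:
(Q(-1)*(-28))*(22 - 23) = ((5 - 1*(-1))*(-28))*(22 - 23) = ((5 + 1)*(-28))*(-1) = (6*(-28))*(-1) = -168*(-1) = 168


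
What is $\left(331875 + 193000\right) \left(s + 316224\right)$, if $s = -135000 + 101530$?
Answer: $148410505750$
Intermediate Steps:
$s = -33470$
$\left(331875 + 193000\right) \left(s + 316224\right) = \left(331875 + 193000\right) \left(-33470 + 316224\right) = 524875 \cdot 282754 = 148410505750$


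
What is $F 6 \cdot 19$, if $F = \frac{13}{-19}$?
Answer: $-78$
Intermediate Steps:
$F = - \frac{13}{19}$ ($F = 13 \left(- \frac{1}{19}\right) = - \frac{13}{19} \approx -0.68421$)
$F 6 \cdot 19 = - \frac{13 \cdot 6 \cdot 19}{19} = \left(- \frac{13}{19}\right) 114 = -78$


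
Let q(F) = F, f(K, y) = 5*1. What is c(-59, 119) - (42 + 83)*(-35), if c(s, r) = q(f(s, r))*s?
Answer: 4080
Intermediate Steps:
f(K, y) = 5
c(s, r) = 5*s
c(-59, 119) - (42 + 83)*(-35) = 5*(-59) - (42 + 83)*(-35) = -295 - 125*(-35) = -295 - 1*(-4375) = -295 + 4375 = 4080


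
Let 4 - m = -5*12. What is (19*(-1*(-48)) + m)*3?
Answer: 2928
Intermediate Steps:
m = 64 (m = 4 - (-5)*12 = 4 - 1*(-60) = 4 + 60 = 64)
(19*(-1*(-48)) + m)*3 = (19*(-1*(-48)) + 64)*3 = (19*48 + 64)*3 = (912 + 64)*3 = 976*3 = 2928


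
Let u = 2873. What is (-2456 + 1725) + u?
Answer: 2142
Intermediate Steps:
(-2456 + 1725) + u = (-2456 + 1725) + 2873 = -731 + 2873 = 2142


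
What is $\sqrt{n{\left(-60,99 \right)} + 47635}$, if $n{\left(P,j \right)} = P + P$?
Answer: $\sqrt{47515} \approx 217.98$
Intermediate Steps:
$n{\left(P,j \right)} = 2 P$
$\sqrt{n{\left(-60,99 \right)} + 47635} = \sqrt{2 \left(-60\right) + 47635} = \sqrt{-120 + 47635} = \sqrt{47515}$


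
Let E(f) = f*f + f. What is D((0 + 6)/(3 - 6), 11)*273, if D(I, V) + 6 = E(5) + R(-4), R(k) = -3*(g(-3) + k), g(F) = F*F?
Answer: 2457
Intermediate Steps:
g(F) = F²
E(f) = f + f² (E(f) = f² + f = f + f²)
R(k) = -27 - 3*k (R(k) = -3*((-3)² + k) = -3*(9 + k) = -27 - 3*k)
D(I, V) = 9 (D(I, V) = -6 + (5*(1 + 5) + (-27 - 3*(-4))) = -6 + (5*6 + (-27 + 12)) = -6 + (30 - 15) = -6 + 15 = 9)
D((0 + 6)/(3 - 6), 11)*273 = 9*273 = 2457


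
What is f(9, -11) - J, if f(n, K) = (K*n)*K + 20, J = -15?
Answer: 1124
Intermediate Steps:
f(n, K) = 20 + n*K**2 (f(n, K) = n*K**2 + 20 = 20 + n*K**2)
f(9, -11) - J = (20 + 9*(-11)**2) - 1*(-15) = (20 + 9*121) + 15 = (20 + 1089) + 15 = 1109 + 15 = 1124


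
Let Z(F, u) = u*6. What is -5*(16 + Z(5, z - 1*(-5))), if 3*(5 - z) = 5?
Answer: -330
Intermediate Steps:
z = 10/3 (z = 5 - ⅓*5 = 5 - 5/3 = 10/3 ≈ 3.3333)
Z(F, u) = 6*u
-5*(16 + Z(5, z - 1*(-5))) = -5*(16 + 6*(10/3 - 1*(-5))) = -5*(16 + 6*(10/3 + 5)) = -5*(16 + 6*(25/3)) = -5*(16 + 50) = -5*66 = -330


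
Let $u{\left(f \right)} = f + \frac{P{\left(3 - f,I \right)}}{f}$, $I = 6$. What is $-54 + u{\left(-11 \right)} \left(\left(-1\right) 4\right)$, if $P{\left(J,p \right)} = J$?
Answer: $- \frac{54}{11} \approx -4.9091$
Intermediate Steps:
$u{\left(f \right)} = f + \frac{3 - f}{f}$
$-54 + u{\left(-11 \right)} \left(\left(-1\right) 4\right) = -54 + \left(-1 - 11 + \frac{3}{-11}\right) \left(\left(-1\right) 4\right) = -54 + \left(-1 - 11 + 3 \left(- \frac{1}{11}\right)\right) \left(-4\right) = -54 + \left(-1 - 11 - \frac{3}{11}\right) \left(-4\right) = -54 - - \frac{540}{11} = -54 + \frac{540}{11} = - \frac{54}{11}$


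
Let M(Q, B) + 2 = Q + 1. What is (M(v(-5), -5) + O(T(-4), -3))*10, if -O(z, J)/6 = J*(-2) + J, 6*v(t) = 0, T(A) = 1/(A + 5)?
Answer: -190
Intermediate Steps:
T(A) = 1/(5 + A)
v(t) = 0 (v(t) = (⅙)*0 = 0)
O(z, J) = 6*J (O(z, J) = -6*(J*(-2) + J) = -6*(-2*J + J) = -(-6)*J = 6*J)
M(Q, B) = -1 + Q (M(Q, B) = -2 + (Q + 1) = -2 + (1 + Q) = -1 + Q)
(M(v(-5), -5) + O(T(-4), -3))*10 = ((-1 + 0) + 6*(-3))*10 = (-1 - 18)*10 = -19*10 = -190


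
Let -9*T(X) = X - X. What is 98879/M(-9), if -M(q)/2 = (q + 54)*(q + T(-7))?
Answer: 98879/810 ≈ 122.07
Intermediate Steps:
T(X) = 0 (T(X) = -(X - X)/9 = -⅑*0 = 0)
M(q) = -2*q*(54 + q) (M(q) = -2*(q + 54)*(q + 0) = -2*(54 + q)*q = -2*q*(54 + q))
98879/M(-9) = 98879/((2*(-9)*(-54 - 1*(-9)))) = 98879/((2*(-9)*(-54 + 9))) = 98879/((2*(-9)*(-45))) = 98879/810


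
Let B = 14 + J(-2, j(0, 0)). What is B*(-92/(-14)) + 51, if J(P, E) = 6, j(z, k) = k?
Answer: 1277/7 ≈ 182.43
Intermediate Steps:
B = 20 (B = 14 + 6 = 20)
B*(-92/(-14)) + 51 = 20*(-92/(-14)) + 51 = 20*(-92*(-1/14)) + 51 = 20*(46/7) + 51 = 920/7 + 51 = 1277/7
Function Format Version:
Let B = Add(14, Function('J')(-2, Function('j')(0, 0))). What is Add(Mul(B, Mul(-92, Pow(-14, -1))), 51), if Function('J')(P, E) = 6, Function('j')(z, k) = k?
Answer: Rational(1277, 7) ≈ 182.43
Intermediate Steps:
B = 20 (B = Add(14, 6) = 20)
Add(Mul(B, Mul(-92, Pow(-14, -1))), 51) = Add(Mul(20, Mul(-92, Pow(-14, -1))), 51) = Add(Mul(20, Mul(-92, Rational(-1, 14))), 51) = Add(Mul(20, Rational(46, 7)), 51) = Add(Rational(920, 7), 51) = Rational(1277, 7)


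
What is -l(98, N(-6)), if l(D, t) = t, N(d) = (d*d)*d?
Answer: 216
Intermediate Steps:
N(d) = d³ (N(d) = d²*d = d³)
-l(98, N(-6)) = -1*(-6)³ = -1*(-216) = 216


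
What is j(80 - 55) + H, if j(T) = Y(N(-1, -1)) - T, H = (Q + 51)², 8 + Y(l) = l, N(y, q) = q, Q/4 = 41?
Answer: 46191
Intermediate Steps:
Q = 164 (Q = 4*41 = 164)
Y(l) = -8 + l
H = 46225 (H = (164 + 51)² = 215² = 46225)
j(T) = -9 - T (j(T) = (-8 - 1) - T = -9 - T)
j(80 - 55) + H = (-9 - (80 - 55)) + 46225 = (-9 - 1*25) + 46225 = (-9 - 25) + 46225 = -34 + 46225 = 46191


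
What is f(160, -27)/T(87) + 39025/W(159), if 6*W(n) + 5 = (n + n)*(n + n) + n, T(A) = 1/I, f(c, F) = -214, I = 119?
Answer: -1289455699/50639 ≈ -25464.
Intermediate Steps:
T(A) = 1/119
W(n) = -⅚ + n/6 + 2*n²/3 (W(n) = -⅚ + ((n + n)*(n + n) + n)/6 = -⅚ + ((2*n)*(2*n) + n)/6 = -⅚ + (4*n² + n)/6 = -⅚ + (n + 4*n²)/6 = -⅚ + (n/6 + 2*n²/3) = -⅚ + n/6 + 2*n²/3)
f(160, -27)/T(87) + 39025/W(159) = -214/1/119 + 39025/(-⅚ + (⅙)*159 + (⅔)*159²) = -214*119 + 39025/(-⅚ + 53/2 + (⅔)*25281) = -25466 + 39025/(-⅚ + 53/2 + 16854) = -25466 + 39025/(50639/3) = -25466 + 39025*(3/50639) = -25466 + 117075/50639 = -1289455699/50639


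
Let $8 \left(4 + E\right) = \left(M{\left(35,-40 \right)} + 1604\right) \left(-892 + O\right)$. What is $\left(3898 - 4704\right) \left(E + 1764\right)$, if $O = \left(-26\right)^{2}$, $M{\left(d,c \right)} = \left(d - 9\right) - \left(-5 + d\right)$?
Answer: $33400640$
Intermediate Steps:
$M{\left(d,c \right)} = -4$ ($M{\left(d,c \right)} = \left(-9 + d\right) - \left(-5 + d\right) = -4$)
$O = 676$
$E = -43204$ ($E = -4 + \frac{\left(-4 + 1604\right) \left(-892 + 676\right)}{8} = -4 + \frac{1600 \left(-216\right)}{8} = -4 + \frac{1}{8} \left(-345600\right) = -4 - 43200 = -43204$)
$\left(3898 - 4704\right) \left(E + 1764\right) = \left(3898 - 4704\right) \left(-43204 + 1764\right) = \left(-806\right) \left(-41440\right) = 33400640$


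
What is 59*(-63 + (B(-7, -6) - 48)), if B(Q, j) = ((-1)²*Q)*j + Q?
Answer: -4484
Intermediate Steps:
B(Q, j) = Q + Q*j (B(Q, j) = (1*Q)*j + Q = Q*j + Q = Q + Q*j)
59*(-63 + (B(-7, -6) - 48)) = 59*(-63 + (-7*(1 - 6) - 48)) = 59*(-63 + (-7*(-5) - 48)) = 59*(-63 + (35 - 48)) = 59*(-63 - 13) = 59*(-76) = -4484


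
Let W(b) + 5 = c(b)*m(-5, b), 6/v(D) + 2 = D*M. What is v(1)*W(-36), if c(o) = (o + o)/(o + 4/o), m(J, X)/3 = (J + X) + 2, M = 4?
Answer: -17871/25 ≈ -714.84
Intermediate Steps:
m(J, X) = 6 + 3*J + 3*X (m(J, X) = 3*((J + X) + 2) = 3*(2 + J + X) = 6 + 3*J + 3*X)
v(D) = 6/(-2 + 4*D) (v(D) = 6/(-2 + D*4) = 6/(-2 + 4*D))
c(o) = 2*o/(o + 4/o) (c(o) = (2*o)/(o + 4/o) = 2*o/(o + 4/o))
W(b) = -5 + 2*b**2*(-9 + 3*b)/(4 + b**2) (W(b) = -5 + (2*b**2/(4 + b**2))*(6 + 3*(-5) + 3*b) = -5 + (2*b**2/(4 + b**2))*(6 - 15 + 3*b) = -5 + (2*b**2/(4 + b**2))*(-9 + 3*b) = -5 + 2*b**2*(-9 + 3*b)/(4 + b**2))
v(1)*W(-36) = (3/(-1 + 2*1))*((-20 - 23*(-36)**2 + 6*(-36)**3)/(4 + (-36)**2)) = (3/(-1 + 2))*((-20 - 23*1296 + 6*(-46656))/(4 + 1296)) = (3/1)*((-20 - 29808 - 279936)/1300) = (3*1)*((1/1300)*(-309764)) = 3*(-5957/25) = -17871/25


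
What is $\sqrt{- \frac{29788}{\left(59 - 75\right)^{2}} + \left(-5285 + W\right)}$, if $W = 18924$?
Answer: $\frac{39 \sqrt{569}}{8} \approx 116.29$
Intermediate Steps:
$\sqrt{- \frac{29788}{\left(59 - 75\right)^{2}} + \left(-5285 + W\right)} = \sqrt{- \frac{29788}{\left(59 - 75\right)^{2}} + \left(-5285 + 18924\right)} = \sqrt{- \frac{29788}{\left(-16\right)^{2}} + 13639} = \sqrt{- \frac{29788}{256} + 13639} = \sqrt{\left(-29788\right) \frac{1}{256} + 13639} = \sqrt{- \frac{7447}{64} + 13639} = \sqrt{\frac{865449}{64}} = \frac{39 \sqrt{569}}{8}$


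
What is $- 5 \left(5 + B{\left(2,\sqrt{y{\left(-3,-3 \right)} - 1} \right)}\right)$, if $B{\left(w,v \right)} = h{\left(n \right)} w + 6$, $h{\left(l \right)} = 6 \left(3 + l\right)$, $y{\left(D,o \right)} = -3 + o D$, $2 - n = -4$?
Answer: $-595$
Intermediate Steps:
$n = 6$ ($n = 2 - -4 = 2 + 4 = 6$)
$y{\left(D,o \right)} = -3 + D o$
$h{\left(l \right)} = 18 + 6 l$
$B{\left(w,v \right)} = 6 + 54 w$ ($B{\left(w,v \right)} = \left(18 + 6 \cdot 6\right) w + 6 = \left(18 + 36\right) w + 6 = 54 w + 6 = 6 + 54 w$)
$- 5 \left(5 + B{\left(2,\sqrt{y{\left(-3,-3 \right)} - 1} \right)}\right) = - 5 \left(5 + \left(6 + 54 \cdot 2\right)\right) = - 5 \left(5 + \left(6 + 108\right)\right) = - 5 \left(5 + 114\right) = \left(-5\right) 119 = -595$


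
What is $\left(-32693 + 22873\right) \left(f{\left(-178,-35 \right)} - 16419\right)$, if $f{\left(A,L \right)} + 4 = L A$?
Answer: $100095260$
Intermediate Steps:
$f{\left(A,L \right)} = -4 + A L$ ($f{\left(A,L \right)} = -4 + L A = -4 + A L$)
$\left(-32693 + 22873\right) \left(f{\left(-178,-35 \right)} - 16419\right) = \left(-32693 + 22873\right) \left(\left(-4 - -6230\right) - 16419\right) = - 9820 \left(\left(-4 + 6230\right) + \left(-16590 + 171\right)\right) = - 9820 \left(6226 - 16419\right) = \left(-9820\right) \left(-10193\right) = 100095260$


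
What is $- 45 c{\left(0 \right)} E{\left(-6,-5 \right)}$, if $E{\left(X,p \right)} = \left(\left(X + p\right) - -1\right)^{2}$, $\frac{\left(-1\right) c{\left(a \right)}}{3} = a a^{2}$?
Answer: $0$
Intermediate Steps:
$c{\left(a \right)} = - 3 a^{3}$ ($c{\left(a \right)} = - 3 a a^{2} = - 3 a^{3}$)
$E{\left(X,p \right)} = \left(1 + X + p\right)^{2}$ ($E{\left(X,p \right)} = \left(\left(X + p\right) + 1\right)^{2} = \left(1 + X + p\right)^{2}$)
$- 45 c{\left(0 \right)} E{\left(-6,-5 \right)} = - 45 \left(- 3 \cdot 0^{3}\right) \left(1 - 6 - 5\right)^{2} = - 45 \left(\left(-3\right) 0\right) \left(-10\right)^{2} = \left(-45\right) 0 \cdot 100 = 0 \cdot 100 = 0$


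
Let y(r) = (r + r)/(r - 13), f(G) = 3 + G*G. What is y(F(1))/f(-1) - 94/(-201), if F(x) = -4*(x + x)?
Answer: 926/1407 ≈ 0.65814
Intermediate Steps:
F(x) = -8*x
f(G) = 3 + G²
y(r) = 2*r/(-13 + r) (y(r) = (2*r)/(-13 + r) = 2*r/(-13 + r))
y(F(1))/f(-1) - 94/(-201) = (2*(-8*1)/(-13 - 8*1))/(3 + (-1)²) - 94/(-201) = (2*(-8)/(-13 - 8))/(3 + 1) - 94*(-1/201) = (2*(-8)/(-21))/4 + 94/201 = (2*(-8)*(-1/21))*(¼) + 94/201 = (16/21)*(¼) + 94/201 = 4/21 + 94/201 = 926/1407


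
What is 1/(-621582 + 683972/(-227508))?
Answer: -56877/35353890407 ≈ -1.6088e-6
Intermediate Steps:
1/(-621582 + 683972/(-227508)) = 1/(-621582 + 683972*(-1/227508)) = 1/(-621582 - 170993/56877) = 1/(-35353890407/56877) = -56877/35353890407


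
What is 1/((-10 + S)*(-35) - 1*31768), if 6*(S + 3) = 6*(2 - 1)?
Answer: -1/31348 ≈ -3.1900e-5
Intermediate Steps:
S = -2 (S = -3 + (6*(2 - 1))/6 = -3 + (6*1)/6 = -3 + (⅙)*6 = -3 + 1 = -2)
1/((-10 + S)*(-35) - 1*31768) = 1/((-10 - 2)*(-35) - 1*31768) = 1/(-12*(-35) - 31768) = 1/(420 - 31768) = 1/(-31348) = -1/31348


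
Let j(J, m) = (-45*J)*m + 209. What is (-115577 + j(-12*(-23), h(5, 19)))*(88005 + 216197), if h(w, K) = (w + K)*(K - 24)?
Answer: 418287484464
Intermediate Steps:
h(w, K) = (-24 + K)*(K + w) (h(w, K) = (K + w)*(-24 + K) = (-24 + K)*(K + w))
j(J, m) = 209 - 45*J*m (j(J, m) = -45*J*m + 209 = 209 - 45*J*m)
(-115577 + j(-12*(-23), h(5, 19)))*(88005 + 216197) = (-115577 + (209 - 45*(-12*(-23))*(19² - 24*19 - 24*5 + 19*5)))*(88005 + 216197) = (-115577 + (209 - 45*276*(361 - 456 - 120 + 95)))*304202 = (-115577 + (209 - 45*276*(-120)))*304202 = (-115577 + (209 + 1490400))*304202 = (-115577 + 1490609)*304202 = 1375032*304202 = 418287484464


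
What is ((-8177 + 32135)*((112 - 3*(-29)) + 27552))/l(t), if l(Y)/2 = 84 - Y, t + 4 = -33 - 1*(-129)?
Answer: -332429229/8 ≈ -4.1554e+7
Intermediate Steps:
t = 92 (t = -4 + (-33 - 1*(-129)) = -4 + (-33 + 129) = -4 + 96 = 92)
l(Y) = 168 - 2*Y (l(Y) = 2*(84 - Y) = 168 - 2*Y)
((-8177 + 32135)*((112 - 3*(-29)) + 27552))/l(t) = ((-8177 + 32135)*((112 - 3*(-29)) + 27552))/(168 - 2*92) = (23958*((112 + 87) + 27552))/(168 - 184) = (23958*(199 + 27552))/(-16) = (23958*27751)*(-1/16) = 664858458*(-1/16) = -332429229/8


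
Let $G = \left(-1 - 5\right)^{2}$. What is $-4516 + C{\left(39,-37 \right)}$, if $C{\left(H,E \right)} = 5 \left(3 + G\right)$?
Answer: $-4321$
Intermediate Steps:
$G = 36$ ($G = \left(-6\right)^{2} = 36$)
$C{\left(H,E \right)} = 195$ ($C{\left(H,E \right)} = 5 \left(3 + 36\right) = 5 \cdot 39 = 195$)
$-4516 + C{\left(39,-37 \right)} = -4516 + 195 = -4321$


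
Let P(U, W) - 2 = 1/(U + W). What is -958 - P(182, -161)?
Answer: -20161/21 ≈ -960.05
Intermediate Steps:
P(U, W) = 2 + 1/(U + W)
-958 - P(182, -161) = -958 - (1 + 2*182 + 2*(-161))/(182 - 161) = -958 - (1 + 364 - 322)/21 = -958 - 43/21 = -20161/21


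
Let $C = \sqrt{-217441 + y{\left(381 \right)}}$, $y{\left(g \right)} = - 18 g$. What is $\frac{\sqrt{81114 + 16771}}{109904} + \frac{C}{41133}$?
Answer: $\frac{\sqrt{97885}}{109904} + \frac{i \sqrt{224299}}{41133} \approx 0.0028467 + 0.011514 i$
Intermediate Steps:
$C = i \sqrt{224299}$ ($C = \sqrt{-217441 - 6858} = \sqrt{-224299} = i \sqrt{224299} \approx 473.6 i$)
$\frac{\sqrt{81114 + 16771}}{109904} + \frac{C}{41133} = \frac{\sqrt{81114 + 16771}}{109904} + \frac{i \sqrt{224299}}{41133} = \sqrt{97885} \cdot \frac{1}{109904} + i \sqrt{224299} \cdot \frac{1}{41133} = \frac{\sqrt{97885}}{109904} + \frac{i \sqrt{224299}}{41133}$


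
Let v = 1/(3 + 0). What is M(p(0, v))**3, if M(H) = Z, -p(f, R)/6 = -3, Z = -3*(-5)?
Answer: 3375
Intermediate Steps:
Z = 15
v = 1/3 ≈ 0.33333
p(f, R) = 18 (p(f, R) = -6*(-3) = 18)
M(H) = 15
M(p(0, v))**3 = 15**3 = 3375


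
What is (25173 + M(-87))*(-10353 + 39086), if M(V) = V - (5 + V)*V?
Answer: 515814816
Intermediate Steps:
M(V) = V - V*(5 + V)
(25173 + M(-87))*(-10353 + 39086) = (25173 - 1*(-87)*(4 - 87))*(-10353 + 39086) = (25173 - 1*(-87)*(-83))*28733 = (25173 - 7221)*28733 = 17952*28733 = 515814816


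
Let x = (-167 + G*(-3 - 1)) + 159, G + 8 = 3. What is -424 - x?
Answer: -436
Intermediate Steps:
G = -5 (G = -8 + 3 = -5)
x = 12 (x = (-167 - 5*(-3 - 1)) + 159 = (-167 - 5*(-4)) + 159 = (-167 + 20) + 159 = -147 + 159 = 12)
-424 - x = -424 - 1*12 = -424 - 12 = -436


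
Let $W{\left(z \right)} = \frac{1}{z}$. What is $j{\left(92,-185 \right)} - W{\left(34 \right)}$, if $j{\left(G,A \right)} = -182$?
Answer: $- \frac{6189}{34} \approx -182.03$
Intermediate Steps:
$j{\left(92,-185 \right)} - W{\left(34 \right)} = -182 - \frac{1}{34} = - \frac{6189}{34}$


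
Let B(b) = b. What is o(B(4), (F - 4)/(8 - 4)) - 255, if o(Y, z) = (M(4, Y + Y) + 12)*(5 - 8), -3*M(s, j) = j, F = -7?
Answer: -283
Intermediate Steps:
M(s, j) = -j/3
o(Y, z) = -36 + 2*Y (o(Y, z) = (-(Y + Y)/3 + 12)*(5 - 8) = (-2*Y/3 + 12)*(-3) = (12 - 2*Y/3)*(-3) = -36 + 2*Y)
o(B(4), (F - 4)/(8 - 4)) - 255 = (-36 + 2*4) - 255 = (-36 + 8) - 255 = -28 - 255 = -283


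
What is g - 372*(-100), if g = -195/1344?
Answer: 16665535/448 ≈ 37200.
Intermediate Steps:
g = -65/448 (g = -195*1/1344 = -65/448 ≈ -0.14509)
g - 372*(-100) = -65/448 - 372*(-100) = -65/448 + 37200 = 16665535/448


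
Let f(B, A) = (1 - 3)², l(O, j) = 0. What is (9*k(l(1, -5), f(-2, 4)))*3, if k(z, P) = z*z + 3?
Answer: 81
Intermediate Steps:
f(B, A) = 4 (f(B, A) = (-2)² = 4)
k(z, P) = 3 + z² (k(z, P) = z² + 3 = 3 + z²)
(9*k(l(1, -5), f(-2, 4)))*3 = (9*(3 + 0²))*3 = (9*(3 + 0))*3 = (9*3)*3 = 27*3 = 81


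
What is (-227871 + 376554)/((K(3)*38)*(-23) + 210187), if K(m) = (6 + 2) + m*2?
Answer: 148683/197951 ≈ 0.75111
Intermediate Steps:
K(m) = 8 + 2*m
(-227871 + 376554)/((K(3)*38)*(-23) + 210187) = (-227871 + 376554)/(((8 + 2*3)*38)*(-23) + 210187) = 148683/(((8 + 6)*38)*(-23) + 210187) = 148683/((14*38)*(-23) + 210187) = 148683/(532*(-23) + 210187) = 148683/(-12236 + 210187) = 148683/197951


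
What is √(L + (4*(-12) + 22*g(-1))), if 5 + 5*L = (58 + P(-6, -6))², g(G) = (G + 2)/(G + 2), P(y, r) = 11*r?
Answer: I*√355/5 ≈ 3.7683*I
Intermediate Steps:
g(G) = 1 (g(G) = (2 + G)/(2 + G) = 1)
L = 59/5 (L = -1 + (58 + 11*(-6))²/5 = -1 + (58 - 66)²/5 = -1 + (⅕)*(-8)² = -1 + (⅕)*64 = -1 + 64/5 = 59/5 ≈ 11.800)
√(L + (4*(-12) + 22*g(-1))) = √(59/5 + (4*(-12) + 22*1)) = √(59/5 + (-48 + 22)) = √(59/5 - 26) = √(-71/5) = I*√355/5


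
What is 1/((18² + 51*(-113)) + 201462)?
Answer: 1/196023 ≈ 5.1014e-6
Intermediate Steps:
1/((18² + 51*(-113)) + 201462) = 1/((324 - 5763) + 201462) = 1/(-5439 + 201462) = 1/196023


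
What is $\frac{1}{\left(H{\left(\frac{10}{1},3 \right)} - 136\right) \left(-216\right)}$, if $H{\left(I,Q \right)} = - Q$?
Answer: $\frac{1}{30024} \approx 3.3307 \cdot 10^{-5}$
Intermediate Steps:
$\frac{1}{\left(H{\left(\frac{10}{1},3 \right)} - 136\right) \left(-216\right)} = \frac{1}{\left(\left(-1\right) 3 - 136\right) \left(-216\right)} = \frac{1}{\left(-3 - 136\right) \left(-216\right)} = \frac{1}{\left(-139\right) \left(-216\right)} = \frac{1}{30024}$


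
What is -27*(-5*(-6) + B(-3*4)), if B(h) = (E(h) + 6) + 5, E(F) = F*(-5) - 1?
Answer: -2700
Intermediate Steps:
E(F) = -1 - 5*F (E(F) = -5*F - 1 = -1 - 5*F)
B(h) = 10 - 5*h (B(h) = ((-1 - 5*h) + 6) + 5 = (5 - 5*h) + 5 = 10 - 5*h)
-27*(-5*(-6) + B(-3*4)) = -27*(-5*(-6) + (10 - (-15)*4)) = -27*(30 + (10 - 5*(-12))) = -27*(30 + (10 + 60)) = -27*(30 + 70) = -27*100 = -2700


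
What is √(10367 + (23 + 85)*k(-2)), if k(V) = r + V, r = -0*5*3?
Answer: √10151 ≈ 100.75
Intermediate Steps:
r = 0 (r = -2*0*3 = 0*3 = 0)
k(V) = V (k(V) = 0 + V = V)
√(10367 + (23 + 85)*k(-2)) = √(10367 + (23 + 85)*(-2)) = √(10367 + 108*(-2)) = √(10367 - 216) = √10151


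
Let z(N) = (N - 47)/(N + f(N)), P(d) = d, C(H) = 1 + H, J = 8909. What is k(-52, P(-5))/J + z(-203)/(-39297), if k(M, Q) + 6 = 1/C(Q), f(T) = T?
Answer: -203886775/284278742076 ≈ -0.00071721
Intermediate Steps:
k(M, Q) = -6 + 1/(1 + Q)
z(N) = (-47 + N)/(2*N) (z(N) = (N - 47)/(N + N) = (-47 + N)/((2*N)) = (-47 + N)*(1/(2*N)) = (-47 + N)/(2*N))
k(-52, P(-5))/J + z(-203)/(-39297) = ((-5 - 6*(-5))/(1 - 5))/8909 + ((½)*(-47 - 203)/(-203))/(-39297) = ((-5 + 30)/(-4))*(1/8909) + ((½)*(-1/203)*(-250))*(-1/39297) = -¼*25*(1/8909) + (125/203)*(-1/39297) = -25/4*1/8909 - 125/7977291 = -25/35636 - 125/7977291 = -203886775/284278742076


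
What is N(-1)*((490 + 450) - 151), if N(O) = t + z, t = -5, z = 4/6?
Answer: -3419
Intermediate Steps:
z = ⅔ (z = 4*(⅙) = ⅔ ≈ 0.66667)
N(O) = -13/3 (N(O) = -5 + ⅔ = -13/3)
N(-1)*((490 + 450) - 151) = -13*((490 + 450) - 151)/3 = -13*(940 - 151)/3 = -13/3*789 = -3419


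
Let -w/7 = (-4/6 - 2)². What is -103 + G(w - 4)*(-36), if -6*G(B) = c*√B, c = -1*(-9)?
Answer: -103 + 396*I ≈ -103.0 + 396.0*I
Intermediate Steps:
c = 9
w = -448/9 (w = -7*(-4/6 - 2)² = -7*(-4*⅙ - 2)² = -7*(-⅔ - 2)² = -7*(-8/3)² = -7*64/9 = -448/9 ≈ -49.778)
G(B) = -3*√B/2
-103 + G(w - 4)*(-36) = -103 - 3*√(-448/9 - 4)/2*(-36) = -103 - 11*I*(-36) = -103 + 396*I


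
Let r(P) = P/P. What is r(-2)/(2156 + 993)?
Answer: 1/3149 ≈ 0.00031756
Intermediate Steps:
r(P) = 1
r(-2)/(2156 + 993) = 1/(2156 + 993) = 1/3149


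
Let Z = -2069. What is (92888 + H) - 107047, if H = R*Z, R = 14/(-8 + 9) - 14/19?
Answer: -790409/19 ≈ -41601.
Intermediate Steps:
R = 252/19 (R = 14/1 - 14*1/19 = 14*1 - 14/19 = 14 - 14/19 = 252/19 ≈ 13.263)
H = -521388/19 (H = (252/19)*(-2069) = -521388/19 ≈ -27441.)
(92888 + H) - 107047 = (92888 - 521388/19) - 107047 = 1243484/19 - 107047 = -790409/19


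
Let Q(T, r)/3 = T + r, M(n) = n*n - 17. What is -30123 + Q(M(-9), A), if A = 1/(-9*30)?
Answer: -2693791/90 ≈ -29931.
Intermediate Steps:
M(n) = -17 + n² (M(n) = n² - 17 = -17 + n²)
A = -1/270 (A = 1/(-270) = -1/270 ≈ -0.0037037)
Q(T, r) = 3*T + 3*r (Q(T, r) = 3*(T + r) = 3*T + 3*r)
-30123 + Q(M(-9), A) = -30123 + (3*(-17 + (-9)²) + 3*(-1/270)) = -30123 + (3*(-17 + 81) - 1/90) = -30123 + (3*64 - 1/90) = -30123 + (192 - 1/90) = -30123 + 17279/90 = -2693791/90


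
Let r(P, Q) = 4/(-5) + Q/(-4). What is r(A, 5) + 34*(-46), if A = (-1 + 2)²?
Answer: -31321/20 ≈ -1566.1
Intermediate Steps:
A = 1 (A = 1² = 1)
r(P, Q) = -⅘ - Q/4 (r(P, Q) = 4*(-⅕) + Q*(-¼) = -⅘ - Q/4)
r(A, 5) + 34*(-46) = (-⅘ - ¼*5) + 34*(-46) = (-⅘ - 5/4) - 1564 = -41/20 - 1564 = -31321/20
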